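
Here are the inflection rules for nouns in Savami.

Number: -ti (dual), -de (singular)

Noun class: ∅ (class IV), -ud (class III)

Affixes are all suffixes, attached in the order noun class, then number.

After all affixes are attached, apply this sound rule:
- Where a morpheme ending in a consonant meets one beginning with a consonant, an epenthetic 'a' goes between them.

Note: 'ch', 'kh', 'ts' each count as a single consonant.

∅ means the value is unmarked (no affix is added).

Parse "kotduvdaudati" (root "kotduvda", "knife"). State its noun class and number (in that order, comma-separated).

class III, dual

Segment: kotduvda-ud-ti.
noun class: -ud → class III.
number: -ti → dual.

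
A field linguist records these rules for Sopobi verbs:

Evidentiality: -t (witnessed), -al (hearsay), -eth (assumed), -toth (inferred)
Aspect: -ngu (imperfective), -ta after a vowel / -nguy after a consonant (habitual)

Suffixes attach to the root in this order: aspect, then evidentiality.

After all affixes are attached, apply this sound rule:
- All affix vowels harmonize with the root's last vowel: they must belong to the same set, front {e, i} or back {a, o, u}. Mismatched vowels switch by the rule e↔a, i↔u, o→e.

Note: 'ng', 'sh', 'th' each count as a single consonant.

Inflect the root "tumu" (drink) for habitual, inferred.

tumutatoth

Attach aspect habitual -ta (after vowel 'u') → tumuta.
Attach evidentiality inferred -toth → tumutatoth.
Vowel harmony: no change.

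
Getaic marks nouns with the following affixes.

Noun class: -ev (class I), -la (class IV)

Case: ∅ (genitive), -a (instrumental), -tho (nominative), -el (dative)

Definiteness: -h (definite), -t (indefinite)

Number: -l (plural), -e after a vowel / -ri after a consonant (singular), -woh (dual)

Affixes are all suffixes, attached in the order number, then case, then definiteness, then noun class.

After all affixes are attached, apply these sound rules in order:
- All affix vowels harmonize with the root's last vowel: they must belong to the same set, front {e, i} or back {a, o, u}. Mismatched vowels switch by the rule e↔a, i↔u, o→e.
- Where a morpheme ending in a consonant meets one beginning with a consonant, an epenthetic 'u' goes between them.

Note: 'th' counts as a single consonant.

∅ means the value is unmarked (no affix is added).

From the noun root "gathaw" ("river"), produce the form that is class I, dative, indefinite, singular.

Attach number singular -ri (after consonant 'w') → gathawri.
Attach case dative -el → gathawriel.
Attach definiteness indefinite -t → gathawrielt.
Attach noun class class I -ev → gathawrieltev.
Apply vowel harmony: gathawrieltev → gathawrualtav.
Apply epenthesis: gathawrualtav → gathawurualutav.

gathawurualutav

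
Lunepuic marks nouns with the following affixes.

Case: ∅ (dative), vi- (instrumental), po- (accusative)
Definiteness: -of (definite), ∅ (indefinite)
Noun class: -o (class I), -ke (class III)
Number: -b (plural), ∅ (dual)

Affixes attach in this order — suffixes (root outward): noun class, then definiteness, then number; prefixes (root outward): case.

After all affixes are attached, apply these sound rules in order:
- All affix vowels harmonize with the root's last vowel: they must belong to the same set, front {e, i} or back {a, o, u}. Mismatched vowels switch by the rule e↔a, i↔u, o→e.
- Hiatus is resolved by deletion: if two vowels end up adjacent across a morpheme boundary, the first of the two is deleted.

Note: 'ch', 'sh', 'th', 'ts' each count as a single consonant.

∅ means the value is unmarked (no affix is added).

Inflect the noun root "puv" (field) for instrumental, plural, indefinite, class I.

vupuvob

Attach noun class class I -o → puvo.
Attach case instrumental vi- → vipuvo.
definiteness = indefinite: zero marking, form stays vipuvo.
Attach number plural -b → vipuvob.
Apply vowel harmony: vipuvob → vupuvob.
Vowel deletion: no change.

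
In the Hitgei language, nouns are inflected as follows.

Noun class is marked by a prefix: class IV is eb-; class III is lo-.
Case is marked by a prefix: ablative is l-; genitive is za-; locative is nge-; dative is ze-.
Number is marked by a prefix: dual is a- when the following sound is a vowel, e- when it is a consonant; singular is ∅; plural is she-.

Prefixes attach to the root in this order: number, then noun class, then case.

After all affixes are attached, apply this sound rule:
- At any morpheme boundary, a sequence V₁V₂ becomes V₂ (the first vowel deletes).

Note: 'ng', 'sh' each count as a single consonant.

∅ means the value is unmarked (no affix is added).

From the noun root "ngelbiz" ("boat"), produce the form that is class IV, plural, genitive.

zebshengelbiz

Attach number plural she- → shengelbiz.
Attach noun class class IV eb- → ebshengelbiz.
Attach case genitive za- → zaebshengelbiz.
Apply vowel deletion: zaebshengelbiz → zebshengelbiz.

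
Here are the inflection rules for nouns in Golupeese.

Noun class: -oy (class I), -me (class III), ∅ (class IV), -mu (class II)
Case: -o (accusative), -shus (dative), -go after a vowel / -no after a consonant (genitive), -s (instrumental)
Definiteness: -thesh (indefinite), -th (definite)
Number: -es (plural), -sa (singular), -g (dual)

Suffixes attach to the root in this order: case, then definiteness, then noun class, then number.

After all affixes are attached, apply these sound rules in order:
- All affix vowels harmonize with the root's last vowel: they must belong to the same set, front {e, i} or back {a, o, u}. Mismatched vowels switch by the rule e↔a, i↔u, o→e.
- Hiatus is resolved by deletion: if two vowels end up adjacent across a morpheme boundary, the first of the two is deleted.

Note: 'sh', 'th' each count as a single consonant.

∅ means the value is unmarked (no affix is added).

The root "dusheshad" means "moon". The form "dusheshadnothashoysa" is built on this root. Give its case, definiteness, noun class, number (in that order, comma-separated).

Segment: dusheshad-no-thesh-oy-sa.
case: -go/no → genitive.
definiteness: -thesh → indefinite.
noun class: -oy → class I.
number: -sa → singular.

genitive, indefinite, class I, singular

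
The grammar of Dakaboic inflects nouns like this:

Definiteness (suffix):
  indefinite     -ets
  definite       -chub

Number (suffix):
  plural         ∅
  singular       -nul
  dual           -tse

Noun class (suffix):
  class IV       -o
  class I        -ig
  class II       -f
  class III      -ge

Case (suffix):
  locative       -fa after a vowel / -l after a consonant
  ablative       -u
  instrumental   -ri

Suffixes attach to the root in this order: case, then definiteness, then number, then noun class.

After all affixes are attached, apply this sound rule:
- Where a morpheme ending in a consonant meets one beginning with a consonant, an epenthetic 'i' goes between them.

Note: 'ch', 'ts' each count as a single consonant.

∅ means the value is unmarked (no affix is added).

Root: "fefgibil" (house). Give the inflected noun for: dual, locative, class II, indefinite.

Attach case locative -l (after consonant 'l') → fefgibill.
Attach definiteness indefinite -ets → fefgibillets.
Attach number dual -tse → fefgibilletstse.
Attach noun class class II -f → fefgibilletstsef.
Apply epenthesis: fefgibilletstsef → fefgibililetsitsef.

fefgibililetsitsef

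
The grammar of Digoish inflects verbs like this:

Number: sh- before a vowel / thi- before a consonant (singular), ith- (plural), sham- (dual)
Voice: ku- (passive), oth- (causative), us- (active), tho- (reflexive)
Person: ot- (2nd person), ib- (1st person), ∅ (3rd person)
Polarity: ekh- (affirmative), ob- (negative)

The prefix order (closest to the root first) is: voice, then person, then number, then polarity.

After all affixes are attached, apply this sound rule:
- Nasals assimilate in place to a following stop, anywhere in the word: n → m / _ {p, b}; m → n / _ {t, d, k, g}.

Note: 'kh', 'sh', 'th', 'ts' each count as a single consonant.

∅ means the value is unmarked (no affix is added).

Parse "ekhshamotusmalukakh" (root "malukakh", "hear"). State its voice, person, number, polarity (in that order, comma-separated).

active, 2nd person, dual, affirmative

Segment: ekh-sham-ot-us-malukakh.
voice: us- → active.
person: ot- → 2nd person.
number: sham- → dual.
polarity: ekh- → affirmative.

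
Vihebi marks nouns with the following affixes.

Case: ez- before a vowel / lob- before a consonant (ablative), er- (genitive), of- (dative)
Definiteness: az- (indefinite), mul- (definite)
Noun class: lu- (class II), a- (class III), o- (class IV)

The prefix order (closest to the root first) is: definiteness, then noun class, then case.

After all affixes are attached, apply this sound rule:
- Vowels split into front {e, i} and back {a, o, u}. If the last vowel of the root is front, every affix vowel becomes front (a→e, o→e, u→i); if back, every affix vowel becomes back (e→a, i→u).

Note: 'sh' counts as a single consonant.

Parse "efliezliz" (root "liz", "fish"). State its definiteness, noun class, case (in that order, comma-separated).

Segment: of-lu-az-liz.
definiteness: az- → indefinite.
noun class: lu- → class II.
case: of- → dative.

indefinite, class II, dative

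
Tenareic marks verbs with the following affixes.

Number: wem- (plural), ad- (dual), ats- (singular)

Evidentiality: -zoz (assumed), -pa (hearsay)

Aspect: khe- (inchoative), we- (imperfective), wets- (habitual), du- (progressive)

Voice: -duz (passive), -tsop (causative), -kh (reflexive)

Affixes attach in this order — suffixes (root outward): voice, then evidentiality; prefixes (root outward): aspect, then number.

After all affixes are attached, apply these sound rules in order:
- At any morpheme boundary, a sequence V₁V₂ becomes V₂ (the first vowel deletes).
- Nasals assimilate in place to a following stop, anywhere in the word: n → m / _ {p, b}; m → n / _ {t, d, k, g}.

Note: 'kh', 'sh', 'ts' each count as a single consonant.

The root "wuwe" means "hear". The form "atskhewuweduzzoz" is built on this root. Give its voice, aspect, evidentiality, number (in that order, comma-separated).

Segment: ats-khe-wuwe-duz-zoz.
voice: -duz → passive.
aspect: khe- → inchoative.
evidentiality: -zoz → assumed.
number: ats- → singular.

passive, inchoative, assumed, singular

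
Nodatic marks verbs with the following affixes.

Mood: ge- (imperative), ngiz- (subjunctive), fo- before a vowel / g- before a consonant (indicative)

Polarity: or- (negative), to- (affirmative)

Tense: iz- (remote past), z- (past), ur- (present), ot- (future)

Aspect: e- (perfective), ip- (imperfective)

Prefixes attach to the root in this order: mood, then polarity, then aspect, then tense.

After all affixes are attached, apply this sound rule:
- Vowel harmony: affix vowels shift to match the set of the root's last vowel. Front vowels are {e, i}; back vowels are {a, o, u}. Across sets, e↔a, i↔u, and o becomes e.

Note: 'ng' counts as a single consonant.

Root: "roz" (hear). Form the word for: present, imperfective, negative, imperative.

Attach mood imperative ge- → geroz.
Attach polarity negative or- → orgeroz.
Attach aspect imperfective ip- → iporgeroz.
Attach tense present ur- → uriporgeroz.
Apply vowel harmony: uriporgeroz → uruporgaroz.

uruporgaroz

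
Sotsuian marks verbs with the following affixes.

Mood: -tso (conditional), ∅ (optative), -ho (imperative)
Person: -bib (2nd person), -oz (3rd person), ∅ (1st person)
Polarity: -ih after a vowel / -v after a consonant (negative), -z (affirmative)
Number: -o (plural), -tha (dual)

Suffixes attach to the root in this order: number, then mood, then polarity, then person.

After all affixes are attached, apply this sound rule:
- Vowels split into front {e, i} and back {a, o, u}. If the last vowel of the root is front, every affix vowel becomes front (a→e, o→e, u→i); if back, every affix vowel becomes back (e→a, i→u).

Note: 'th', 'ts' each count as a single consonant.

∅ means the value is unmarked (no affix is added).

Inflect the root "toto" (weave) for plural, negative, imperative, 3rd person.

Attach number plural -o → totoo.
Attach mood imperative -ho → totooho.
Attach polarity negative -ih (after vowel 'o') → totoohoih.
Attach person 3rd person -oz → totoohoihoz.
Apply vowel harmony: totoohoihoz → totoohouhoz.

totoohouhoz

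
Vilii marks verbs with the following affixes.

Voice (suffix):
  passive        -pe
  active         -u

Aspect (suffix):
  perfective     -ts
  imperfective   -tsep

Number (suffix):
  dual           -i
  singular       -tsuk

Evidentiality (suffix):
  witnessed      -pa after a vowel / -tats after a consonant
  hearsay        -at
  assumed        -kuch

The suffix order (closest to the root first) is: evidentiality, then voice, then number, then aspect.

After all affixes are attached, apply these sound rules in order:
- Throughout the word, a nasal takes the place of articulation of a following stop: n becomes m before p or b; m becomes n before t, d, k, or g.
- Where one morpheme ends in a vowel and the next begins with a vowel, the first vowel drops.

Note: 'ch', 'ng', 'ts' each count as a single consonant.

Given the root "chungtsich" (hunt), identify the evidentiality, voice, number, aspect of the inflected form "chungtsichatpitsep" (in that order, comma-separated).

Segment: chungtsich-at-pe-i-tsep.
evidentiality: -at → hearsay.
voice: -pe → passive.
number: -i → dual.
aspect: -tsep → imperfective.

hearsay, passive, dual, imperfective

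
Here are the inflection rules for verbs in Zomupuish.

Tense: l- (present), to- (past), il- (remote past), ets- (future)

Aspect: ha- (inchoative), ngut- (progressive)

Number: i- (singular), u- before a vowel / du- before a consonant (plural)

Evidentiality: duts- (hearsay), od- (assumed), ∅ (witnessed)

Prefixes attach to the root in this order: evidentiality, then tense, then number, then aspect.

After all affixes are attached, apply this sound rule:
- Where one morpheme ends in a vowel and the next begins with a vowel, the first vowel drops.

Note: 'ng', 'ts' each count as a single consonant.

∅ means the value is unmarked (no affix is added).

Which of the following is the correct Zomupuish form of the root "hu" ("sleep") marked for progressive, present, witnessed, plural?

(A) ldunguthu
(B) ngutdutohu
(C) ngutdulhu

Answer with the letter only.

C

evidentiality = witnessed: zero marking, form stays hu.
Attach tense present l- → lhu.
Attach number plural du- (before consonant 'l') → dulhu.
Attach aspect progressive ngut- → ngutdulhu.
Vowel deletion: no change.
So the correct form is ngutdulhu, option (C).
(A) ldunguthu is wrong: it has the affixes in the wrong order.
(B) ngutdutohu is wrong: it uses past instead of present for tense.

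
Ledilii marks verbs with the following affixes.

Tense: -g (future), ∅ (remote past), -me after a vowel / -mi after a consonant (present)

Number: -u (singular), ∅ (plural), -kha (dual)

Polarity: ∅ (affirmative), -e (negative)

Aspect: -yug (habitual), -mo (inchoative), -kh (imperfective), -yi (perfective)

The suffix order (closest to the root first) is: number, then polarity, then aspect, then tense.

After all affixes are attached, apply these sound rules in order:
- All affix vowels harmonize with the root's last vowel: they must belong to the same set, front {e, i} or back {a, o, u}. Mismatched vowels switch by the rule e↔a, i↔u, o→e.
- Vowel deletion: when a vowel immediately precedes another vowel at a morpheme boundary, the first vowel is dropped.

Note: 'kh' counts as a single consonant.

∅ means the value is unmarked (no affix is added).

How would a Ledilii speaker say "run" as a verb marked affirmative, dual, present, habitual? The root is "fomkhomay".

fomkhomaykhayugmu

Attach number dual -kha → fomkhomaykha.
polarity = affirmative: zero marking, form stays fomkhomaykha.
Attach aspect habitual -yug → fomkhomaykhayug.
Attach tense present -mi (after consonant 'g') → fomkhomaykhayugmi.
Apply vowel harmony: fomkhomaykhayugmi → fomkhomaykhayugmu.
Vowel deletion: no change.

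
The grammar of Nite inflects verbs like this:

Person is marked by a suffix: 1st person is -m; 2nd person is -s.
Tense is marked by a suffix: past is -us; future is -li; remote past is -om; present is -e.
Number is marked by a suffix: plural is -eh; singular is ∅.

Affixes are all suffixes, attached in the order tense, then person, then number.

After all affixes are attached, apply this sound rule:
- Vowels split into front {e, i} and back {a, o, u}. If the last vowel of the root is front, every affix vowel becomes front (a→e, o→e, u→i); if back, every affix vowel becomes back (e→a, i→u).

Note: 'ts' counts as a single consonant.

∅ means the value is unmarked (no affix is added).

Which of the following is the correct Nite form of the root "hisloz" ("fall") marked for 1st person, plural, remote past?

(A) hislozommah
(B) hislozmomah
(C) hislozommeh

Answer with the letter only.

Attach tense remote past -om → hislozom.
Attach person 1st person -m → hislozomm.
Attach number plural -eh → hislozommeh.
Apply vowel harmony: hislozommeh → hislozommah.
So the correct form is hislozommah, option (A).
(C) hislozommeh is wrong: it fails to apply the sound rule(s).
(B) hislozmomah is wrong: it has the affixes in the wrong order.

A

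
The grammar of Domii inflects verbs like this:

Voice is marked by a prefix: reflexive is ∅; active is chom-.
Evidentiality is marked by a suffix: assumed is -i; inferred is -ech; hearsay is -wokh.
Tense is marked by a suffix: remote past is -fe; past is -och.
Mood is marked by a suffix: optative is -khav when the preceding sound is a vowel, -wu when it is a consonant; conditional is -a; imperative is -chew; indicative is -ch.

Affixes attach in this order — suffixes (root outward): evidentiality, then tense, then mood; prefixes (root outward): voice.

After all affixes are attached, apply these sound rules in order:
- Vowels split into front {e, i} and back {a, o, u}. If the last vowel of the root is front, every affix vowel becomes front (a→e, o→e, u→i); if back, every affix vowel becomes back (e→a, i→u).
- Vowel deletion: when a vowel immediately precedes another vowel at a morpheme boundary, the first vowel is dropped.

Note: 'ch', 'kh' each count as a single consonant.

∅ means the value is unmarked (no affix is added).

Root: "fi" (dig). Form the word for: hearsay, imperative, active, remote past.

chemfiwekhfechew

Attach voice active chom- → chomfi.
Attach evidentiality hearsay -wokh → chomfiwokh.
Attach tense remote past -fe → chomfiwokhfe.
Attach mood imperative -chew → chomfiwokhfechew.
Apply vowel harmony: chomfiwokhfechew → chemfiwekhfechew.
Vowel deletion: no change.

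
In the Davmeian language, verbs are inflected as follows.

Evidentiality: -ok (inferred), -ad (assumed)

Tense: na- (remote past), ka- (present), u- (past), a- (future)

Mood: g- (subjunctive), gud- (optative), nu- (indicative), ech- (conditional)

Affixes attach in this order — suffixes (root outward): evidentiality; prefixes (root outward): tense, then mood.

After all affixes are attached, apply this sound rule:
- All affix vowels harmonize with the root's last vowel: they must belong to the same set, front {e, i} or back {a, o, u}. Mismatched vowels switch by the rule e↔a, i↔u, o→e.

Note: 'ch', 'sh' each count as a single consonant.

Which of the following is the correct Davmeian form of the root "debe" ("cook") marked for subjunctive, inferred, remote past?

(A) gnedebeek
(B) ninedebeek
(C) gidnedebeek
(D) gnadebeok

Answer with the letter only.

A

Attach tense remote past na- → nadebe.
Attach evidentiality inferred -ok → nadebeok.
Attach mood subjunctive g- → gnadebeok.
Apply vowel harmony: gnadebeok → gnedebeek.
So the correct form is gnedebeek, option (A).
(D) gnadebeok is wrong: it fails to apply the sound rule(s).
(B) ninedebeek is wrong: it uses indicative instead of subjunctive for mood.
(C) gidnedebeek is wrong: it uses optative instead of subjunctive for mood.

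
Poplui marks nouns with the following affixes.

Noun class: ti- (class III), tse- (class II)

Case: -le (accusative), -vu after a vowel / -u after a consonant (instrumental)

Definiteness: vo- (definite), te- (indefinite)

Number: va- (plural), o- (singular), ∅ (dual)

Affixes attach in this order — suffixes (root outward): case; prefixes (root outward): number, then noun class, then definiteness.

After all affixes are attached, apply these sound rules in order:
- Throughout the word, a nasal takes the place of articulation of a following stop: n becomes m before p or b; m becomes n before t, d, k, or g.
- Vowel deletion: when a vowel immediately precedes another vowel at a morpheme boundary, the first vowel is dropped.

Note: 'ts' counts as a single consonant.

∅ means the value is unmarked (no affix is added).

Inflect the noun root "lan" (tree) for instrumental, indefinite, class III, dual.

tetilanu

number = dual: zero marking, form stays lan.
Attach noun class class III ti- → tilan.
Attach case instrumental -u (after consonant 'n') → tilanu.
Attach definiteness indefinite te- → tetilanu.
Nasal assimilation: no change.
Vowel deletion: no change.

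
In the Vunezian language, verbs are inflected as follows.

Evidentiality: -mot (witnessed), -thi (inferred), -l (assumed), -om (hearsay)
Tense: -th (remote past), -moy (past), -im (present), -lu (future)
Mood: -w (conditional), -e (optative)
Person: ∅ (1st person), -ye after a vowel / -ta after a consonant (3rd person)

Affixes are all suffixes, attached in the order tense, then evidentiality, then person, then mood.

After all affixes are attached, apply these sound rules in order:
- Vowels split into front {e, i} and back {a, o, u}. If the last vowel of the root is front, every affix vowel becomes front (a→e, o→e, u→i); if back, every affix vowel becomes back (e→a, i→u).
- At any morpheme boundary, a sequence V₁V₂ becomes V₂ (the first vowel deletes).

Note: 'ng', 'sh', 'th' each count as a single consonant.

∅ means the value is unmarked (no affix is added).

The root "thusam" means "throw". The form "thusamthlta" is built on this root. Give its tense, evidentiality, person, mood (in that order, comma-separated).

remote past, assumed, 3rd person, optative

Segment: thusam-th-l-ta-e.
tense: -th → remote past.
evidentiality: -l → assumed.
person: -ye/ta → 3rd person.
mood: -e → optative.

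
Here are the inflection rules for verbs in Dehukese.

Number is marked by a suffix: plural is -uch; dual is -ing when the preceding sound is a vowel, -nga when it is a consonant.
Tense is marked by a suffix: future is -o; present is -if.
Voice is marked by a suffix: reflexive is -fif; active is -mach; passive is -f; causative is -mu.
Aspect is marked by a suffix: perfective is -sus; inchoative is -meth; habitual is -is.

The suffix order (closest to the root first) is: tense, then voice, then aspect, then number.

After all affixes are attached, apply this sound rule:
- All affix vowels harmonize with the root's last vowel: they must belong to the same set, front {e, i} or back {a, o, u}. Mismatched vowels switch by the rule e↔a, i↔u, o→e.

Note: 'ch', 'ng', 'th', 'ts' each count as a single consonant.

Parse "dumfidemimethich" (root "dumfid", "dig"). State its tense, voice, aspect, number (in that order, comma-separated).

future, causative, inchoative, plural

Segment: dumfid-o-mu-meth-uch.
tense: -o → future.
voice: -mu → causative.
aspect: -meth → inchoative.
number: -uch → plural.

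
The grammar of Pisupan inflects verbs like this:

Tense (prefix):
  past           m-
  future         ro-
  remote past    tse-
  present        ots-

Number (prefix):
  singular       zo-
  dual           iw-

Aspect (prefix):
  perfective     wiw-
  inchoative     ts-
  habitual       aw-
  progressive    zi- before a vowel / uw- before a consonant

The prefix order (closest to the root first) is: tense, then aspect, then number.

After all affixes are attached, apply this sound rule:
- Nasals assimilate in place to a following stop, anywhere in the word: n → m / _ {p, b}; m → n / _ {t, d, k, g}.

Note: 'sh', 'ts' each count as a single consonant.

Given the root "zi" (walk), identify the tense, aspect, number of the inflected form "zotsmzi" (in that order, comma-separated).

Segment: zo-ts-m-zi.
tense: m- → past.
aspect: ts- → inchoative.
number: zo- → singular.

past, inchoative, singular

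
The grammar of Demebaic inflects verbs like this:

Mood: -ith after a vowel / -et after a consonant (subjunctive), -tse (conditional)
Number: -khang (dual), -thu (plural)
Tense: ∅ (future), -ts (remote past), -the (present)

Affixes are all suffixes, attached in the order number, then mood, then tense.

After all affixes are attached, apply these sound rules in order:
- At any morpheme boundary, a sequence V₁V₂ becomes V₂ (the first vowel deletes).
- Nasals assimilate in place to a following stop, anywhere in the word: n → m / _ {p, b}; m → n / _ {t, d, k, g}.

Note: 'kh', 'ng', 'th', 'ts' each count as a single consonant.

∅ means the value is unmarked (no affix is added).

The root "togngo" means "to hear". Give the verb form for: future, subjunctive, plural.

togngothith

Attach number plural -thu → togngothu.
Attach mood subjunctive -ith (after vowel 'u') → togngothuith.
tense = future: zero marking, form stays togngothuith.
Apply vowel deletion: togngothuith → togngothith.
Nasal assimilation: no change.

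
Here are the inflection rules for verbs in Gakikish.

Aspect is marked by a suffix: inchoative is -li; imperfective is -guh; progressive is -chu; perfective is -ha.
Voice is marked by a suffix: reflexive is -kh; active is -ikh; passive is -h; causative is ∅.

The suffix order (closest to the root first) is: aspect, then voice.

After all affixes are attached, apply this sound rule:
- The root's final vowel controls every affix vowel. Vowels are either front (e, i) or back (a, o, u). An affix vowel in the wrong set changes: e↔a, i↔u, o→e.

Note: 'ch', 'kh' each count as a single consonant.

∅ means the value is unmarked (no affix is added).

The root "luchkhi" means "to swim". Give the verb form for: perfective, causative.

luchkhihe

Attach aspect perfective -ha → luchkhiha.
voice = causative: zero marking, form stays luchkhiha.
Apply vowel harmony: luchkhiha → luchkhihe.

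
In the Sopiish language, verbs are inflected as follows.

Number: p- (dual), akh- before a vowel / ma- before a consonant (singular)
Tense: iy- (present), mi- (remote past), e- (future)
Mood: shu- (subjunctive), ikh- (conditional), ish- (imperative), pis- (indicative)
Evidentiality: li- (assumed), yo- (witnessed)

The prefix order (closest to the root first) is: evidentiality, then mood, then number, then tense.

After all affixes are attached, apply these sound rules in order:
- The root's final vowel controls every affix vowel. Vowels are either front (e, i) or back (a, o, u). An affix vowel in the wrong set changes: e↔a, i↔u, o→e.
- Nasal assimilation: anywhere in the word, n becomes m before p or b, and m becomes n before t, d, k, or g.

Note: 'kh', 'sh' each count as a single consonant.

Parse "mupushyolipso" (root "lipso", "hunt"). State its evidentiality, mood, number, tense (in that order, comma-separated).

witnessed, imperative, dual, remote past

Segment: mi-p-ish-yo-lipso.
evidentiality: yo- → witnessed.
mood: ish- → imperative.
number: p- → dual.
tense: mi- → remote past.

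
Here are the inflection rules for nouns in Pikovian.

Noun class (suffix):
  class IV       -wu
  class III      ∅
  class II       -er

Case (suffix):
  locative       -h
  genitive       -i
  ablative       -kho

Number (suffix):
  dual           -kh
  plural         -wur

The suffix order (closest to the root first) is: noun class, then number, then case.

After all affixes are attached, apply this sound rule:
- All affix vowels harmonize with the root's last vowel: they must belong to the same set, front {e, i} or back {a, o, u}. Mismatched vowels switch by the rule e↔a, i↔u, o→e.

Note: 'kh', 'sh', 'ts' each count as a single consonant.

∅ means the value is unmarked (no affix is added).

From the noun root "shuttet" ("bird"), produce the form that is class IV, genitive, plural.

Attach noun class class IV -wu → shuttetwu.
Attach number plural -wur → shuttetwuwur.
Attach case genitive -i → shuttetwuwuri.
Apply vowel harmony: shuttetwuwuri → shuttetwiwiri.

shuttetwiwiri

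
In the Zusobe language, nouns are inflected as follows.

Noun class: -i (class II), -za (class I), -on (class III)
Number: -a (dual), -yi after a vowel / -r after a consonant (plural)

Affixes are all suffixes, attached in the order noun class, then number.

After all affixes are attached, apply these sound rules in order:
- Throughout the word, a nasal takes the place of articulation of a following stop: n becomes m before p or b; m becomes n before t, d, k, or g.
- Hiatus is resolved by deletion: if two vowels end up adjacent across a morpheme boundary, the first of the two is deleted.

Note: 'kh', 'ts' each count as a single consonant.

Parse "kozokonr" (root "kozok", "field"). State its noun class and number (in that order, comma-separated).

class III, plural

Segment: kozok-on-r.
noun class: -on → class III.
number: -yi/r → plural.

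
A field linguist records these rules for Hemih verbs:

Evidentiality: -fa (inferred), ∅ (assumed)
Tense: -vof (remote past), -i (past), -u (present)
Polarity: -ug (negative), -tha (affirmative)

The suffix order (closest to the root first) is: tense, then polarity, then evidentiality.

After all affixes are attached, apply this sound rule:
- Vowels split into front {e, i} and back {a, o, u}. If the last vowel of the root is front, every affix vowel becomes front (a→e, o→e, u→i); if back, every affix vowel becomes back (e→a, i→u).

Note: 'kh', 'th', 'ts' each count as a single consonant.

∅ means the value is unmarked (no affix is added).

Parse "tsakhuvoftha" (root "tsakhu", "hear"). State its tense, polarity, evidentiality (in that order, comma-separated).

remote past, affirmative, assumed

Segment: tsakhu-vof-tha.
tense: -vof → remote past.
polarity: -tha → affirmative.
evidentiality: ∅ → assumed.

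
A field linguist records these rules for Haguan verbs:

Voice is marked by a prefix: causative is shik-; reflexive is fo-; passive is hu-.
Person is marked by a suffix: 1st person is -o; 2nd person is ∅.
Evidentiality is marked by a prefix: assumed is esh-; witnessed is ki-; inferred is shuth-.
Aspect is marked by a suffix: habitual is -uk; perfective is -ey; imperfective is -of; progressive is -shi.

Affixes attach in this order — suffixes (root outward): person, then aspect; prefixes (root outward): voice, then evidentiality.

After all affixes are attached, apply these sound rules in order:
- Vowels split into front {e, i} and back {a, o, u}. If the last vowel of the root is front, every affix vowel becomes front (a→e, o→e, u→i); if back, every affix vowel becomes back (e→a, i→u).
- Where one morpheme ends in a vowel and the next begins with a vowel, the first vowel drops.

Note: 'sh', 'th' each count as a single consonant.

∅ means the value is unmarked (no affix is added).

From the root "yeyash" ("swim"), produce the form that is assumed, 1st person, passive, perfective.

Attach voice passive hu- → huyeyash.
Attach person 1st person -o → huyeyasho.
Attach evidentiality assumed esh- → eshhuyeyasho.
Attach aspect perfective -ey → eshhuyeyashoey.
Apply vowel harmony: eshhuyeyashoey → ashhuyeyashoay.
Apply vowel deletion: ashhuyeyashoay → ashhuyeyashay.

ashhuyeyashay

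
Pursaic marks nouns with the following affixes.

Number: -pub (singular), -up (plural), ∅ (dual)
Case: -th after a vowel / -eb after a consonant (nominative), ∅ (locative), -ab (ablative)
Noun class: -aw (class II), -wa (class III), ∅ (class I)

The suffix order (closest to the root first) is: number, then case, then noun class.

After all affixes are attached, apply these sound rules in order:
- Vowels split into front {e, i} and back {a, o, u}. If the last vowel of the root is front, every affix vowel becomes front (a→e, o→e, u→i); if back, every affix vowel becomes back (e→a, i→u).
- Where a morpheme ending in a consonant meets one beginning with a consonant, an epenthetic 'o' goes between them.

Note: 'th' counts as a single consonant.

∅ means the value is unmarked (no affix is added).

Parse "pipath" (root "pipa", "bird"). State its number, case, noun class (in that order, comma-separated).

Segment: pipa-th.
number: ∅ → dual.
case: -th/eb → nominative.
noun class: ∅ → class I.

dual, nominative, class I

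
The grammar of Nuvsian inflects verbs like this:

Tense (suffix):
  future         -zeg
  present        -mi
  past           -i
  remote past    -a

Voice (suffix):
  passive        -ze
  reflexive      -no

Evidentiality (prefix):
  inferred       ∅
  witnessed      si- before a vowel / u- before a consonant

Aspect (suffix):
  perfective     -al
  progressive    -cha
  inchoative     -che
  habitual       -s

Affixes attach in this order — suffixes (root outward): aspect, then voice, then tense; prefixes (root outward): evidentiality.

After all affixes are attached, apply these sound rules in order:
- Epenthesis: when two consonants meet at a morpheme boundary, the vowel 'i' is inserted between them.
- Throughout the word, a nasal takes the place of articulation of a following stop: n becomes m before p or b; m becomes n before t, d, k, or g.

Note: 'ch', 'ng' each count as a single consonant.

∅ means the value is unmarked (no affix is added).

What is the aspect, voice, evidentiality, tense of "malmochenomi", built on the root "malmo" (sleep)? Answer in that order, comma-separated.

inchoative, reflexive, inferred, present

Segment: malmo-che-no-mi.
aspect: -che → inchoative.
voice: -no → reflexive.
evidentiality: ∅ → inferred.
tense: -mi → present.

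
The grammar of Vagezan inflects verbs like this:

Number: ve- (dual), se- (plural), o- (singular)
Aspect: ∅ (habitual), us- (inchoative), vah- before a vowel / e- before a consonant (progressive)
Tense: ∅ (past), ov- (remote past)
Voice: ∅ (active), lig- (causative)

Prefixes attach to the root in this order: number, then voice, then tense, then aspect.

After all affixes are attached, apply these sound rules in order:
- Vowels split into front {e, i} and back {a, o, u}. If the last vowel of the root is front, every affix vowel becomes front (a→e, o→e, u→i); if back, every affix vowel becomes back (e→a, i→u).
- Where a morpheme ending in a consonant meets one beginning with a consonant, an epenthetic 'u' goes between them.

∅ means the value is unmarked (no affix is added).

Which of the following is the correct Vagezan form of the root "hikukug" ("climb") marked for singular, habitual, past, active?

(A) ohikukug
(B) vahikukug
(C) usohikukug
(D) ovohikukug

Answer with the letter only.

A

Attach number singular o- → ohikukug.
voice = active: zero marking, form stays ohikukug.
tense = past: zero marking, form stays ohikukug.
aspect = habitual: zero marking, form stays ohikukug.
Vowel harmony: no change.
Epenthesis: no change.
So the correct form is ohikukug, option (A).
(D) ovohikukug is wrong: it uses remote past instead of past for tense.
(C) usohikukug is wrong: it uses inchoative instead of habitual for aspect.
(B) vahikukug is wrong: it uses dual instead of singular for number.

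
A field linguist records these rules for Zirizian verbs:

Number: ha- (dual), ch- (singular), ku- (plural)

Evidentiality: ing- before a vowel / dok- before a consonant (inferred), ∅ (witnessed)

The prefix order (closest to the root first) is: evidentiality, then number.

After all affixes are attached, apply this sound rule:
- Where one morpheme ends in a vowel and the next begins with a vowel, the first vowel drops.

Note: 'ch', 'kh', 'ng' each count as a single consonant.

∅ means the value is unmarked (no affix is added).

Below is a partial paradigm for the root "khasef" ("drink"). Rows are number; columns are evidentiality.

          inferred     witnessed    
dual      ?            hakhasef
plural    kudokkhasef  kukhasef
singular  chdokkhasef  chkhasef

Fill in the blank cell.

hadokkhasef

Attach evidentiality inferred dok- (before consonant 'kh') → dokkhasef.
Attach number dual ha- → hadokkhasef.
Vowel deletion: no change.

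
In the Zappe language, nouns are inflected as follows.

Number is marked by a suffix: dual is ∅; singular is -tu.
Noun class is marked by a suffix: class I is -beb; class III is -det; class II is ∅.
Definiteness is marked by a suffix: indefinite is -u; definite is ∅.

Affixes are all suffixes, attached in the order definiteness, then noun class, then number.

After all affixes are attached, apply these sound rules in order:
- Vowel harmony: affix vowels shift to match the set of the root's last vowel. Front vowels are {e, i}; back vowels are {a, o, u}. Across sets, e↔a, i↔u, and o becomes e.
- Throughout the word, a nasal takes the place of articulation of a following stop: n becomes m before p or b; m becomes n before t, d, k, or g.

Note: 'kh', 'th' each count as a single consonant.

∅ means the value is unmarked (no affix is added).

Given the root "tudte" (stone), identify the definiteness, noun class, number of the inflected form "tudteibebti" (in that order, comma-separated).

indefinite, class I, singular

Segment: tudte-u-beb-tu.
definiteness: -u → indefinite.
noun class: -beb → class I.
number: -tu → singular.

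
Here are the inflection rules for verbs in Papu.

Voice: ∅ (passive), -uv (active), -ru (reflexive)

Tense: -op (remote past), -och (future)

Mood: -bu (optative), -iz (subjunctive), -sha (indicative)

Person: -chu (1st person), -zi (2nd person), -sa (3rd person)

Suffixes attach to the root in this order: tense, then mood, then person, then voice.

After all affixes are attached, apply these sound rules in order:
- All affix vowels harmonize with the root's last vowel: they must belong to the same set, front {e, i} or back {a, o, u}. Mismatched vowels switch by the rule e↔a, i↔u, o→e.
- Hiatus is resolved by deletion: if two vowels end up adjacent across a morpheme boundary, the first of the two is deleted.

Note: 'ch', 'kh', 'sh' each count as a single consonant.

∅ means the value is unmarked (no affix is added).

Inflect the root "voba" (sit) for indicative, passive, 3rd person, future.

Attach tense future -och → vobaoch.
Attach mood indicative -sha → vobaochsha.
Attach person 3rd person -sa → vobaochshasa.
voice = passive: zero marking, form stays vobaochshasa.
Vowel harmony: no change.
Apply vowel deletion: vobaochshasa → vobochshasa.

vobochshasa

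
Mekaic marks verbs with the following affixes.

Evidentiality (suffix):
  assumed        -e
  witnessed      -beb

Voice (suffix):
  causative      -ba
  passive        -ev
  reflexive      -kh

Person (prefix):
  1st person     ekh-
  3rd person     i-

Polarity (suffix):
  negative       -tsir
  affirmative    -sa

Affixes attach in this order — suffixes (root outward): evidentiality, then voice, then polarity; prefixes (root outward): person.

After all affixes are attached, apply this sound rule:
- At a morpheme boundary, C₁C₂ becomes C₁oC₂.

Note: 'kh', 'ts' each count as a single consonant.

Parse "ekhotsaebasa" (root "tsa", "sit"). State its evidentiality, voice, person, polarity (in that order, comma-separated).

assumed, causative, 1st person, affirmative

Segment: ekh-tsa-e-ba-sa.
evidentiality: -e → assumed.
voice: -ba → causative.
person: ekh- → 1st person.
polarity: -sa → affirmative.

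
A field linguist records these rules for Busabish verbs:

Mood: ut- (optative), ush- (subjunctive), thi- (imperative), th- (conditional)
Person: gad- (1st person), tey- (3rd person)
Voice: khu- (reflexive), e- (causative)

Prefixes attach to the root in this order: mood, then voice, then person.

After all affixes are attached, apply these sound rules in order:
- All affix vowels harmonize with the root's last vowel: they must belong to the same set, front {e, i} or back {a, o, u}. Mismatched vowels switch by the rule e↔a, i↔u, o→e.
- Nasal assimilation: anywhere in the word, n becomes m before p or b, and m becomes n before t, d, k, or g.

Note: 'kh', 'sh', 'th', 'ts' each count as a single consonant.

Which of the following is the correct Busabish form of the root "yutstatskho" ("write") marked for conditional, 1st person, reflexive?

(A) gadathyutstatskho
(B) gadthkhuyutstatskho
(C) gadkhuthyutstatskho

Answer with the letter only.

C

Attach mood conditional th- → thyutstatskho.
Attach voice reflexive khu- → khuthyutstatskho.
Attach person 1st person gad- → gadkhuthyutstatskho.
Vowel harmony: no change.
Nasal assimilation: no change.
So the correct form is gadkhuthyutstatskho, option (C).
(A) gadathyutstatskho is wrong: it uses causative instead of reflexive for voice.
(B) gadthkhuyutstatskho is wrong: it has the affixes in the wrong order.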